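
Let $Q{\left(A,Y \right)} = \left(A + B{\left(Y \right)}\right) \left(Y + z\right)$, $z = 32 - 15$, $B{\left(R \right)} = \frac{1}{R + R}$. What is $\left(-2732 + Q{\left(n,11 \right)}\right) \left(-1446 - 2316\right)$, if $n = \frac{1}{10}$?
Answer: $\frac{51312312}{5} \approx 1.0262 \cdot 10^{7}$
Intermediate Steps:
$n = \frac{1}{10} \approx 0.1$
$B{\left(R \right)} = \frac{1}{2 R}$
$z = 17$
$Q{\left(A,Y \right)} = \left(17 + Y\right) \left(A + \frac{1}{2 Y}\right)$ ($Q{\left(A,Y \right)} = \left(A + \frac{1}{2 Y}\right) \left(Y + 17\right) = \left(A + \frac{1}{2 Y}\right) \left(17 + Y\right) = \left(17 + Y\right) \left(A + \frac{1}{2 Y}\right)$)
$\left(-2732 + Q{\left(n,11 \right)}\right) \left(-1446 - 2316\right) = \left(-2732 + \left(\frac{1}{2} + 17 \cdot \frac{1}{10} + \frac{17}{2 \cdot 11} + \frac{1}{10} \cdot 11\right)\right) \left(-1446 - 2316\right) = \left(-2732 + \left(\frac{1}{2} + \frac{17}{10} + \frac{17}{2} \cdot \frac{1}{11} + \frac{11}{10}\right)\right) \left(-3762\right) = \left(-2732 + \left(\frac{1}{2} + \frac{17}{10} + \frac{17}{22} + \frac{11}{10}\right)\right) \left(-3762\right) = \left(-2732 + \frac{224}{55}\right) \left(-3762\right) = \left(- \frac{150036}{55}\right) \left(-3762\right) = \frac{51312312}{5}$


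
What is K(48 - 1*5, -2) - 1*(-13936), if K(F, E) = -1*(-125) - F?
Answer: 14018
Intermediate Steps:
K(F, E) = 125 - F
K(48 - 1*5, -2) - 1*(-13936) = (125 - (48 - 1*5)) - 1*(-13936) = (125 - (48 - 5)) + 13936 = (125 - 1*43) + 13936 = (125 - 43) + 13936 = 82 + 13936 = 14018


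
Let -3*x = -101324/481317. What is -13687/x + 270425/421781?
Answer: -8335781220414497/42736538044 ≈ -1.9505e+5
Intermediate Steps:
x = 101324/1443951 (x = -(-101324)/(3*481317) = -⅓*(-101324/481317) = 101324/1443951 ≈ 0.070171)
-13687/x + 270425/421781 = -13687/101324/1443951 + 270425/421781 = -13687*1443951/101324 + 270425*(1/421781) = -19763357337/101324 + 270425/421781 = -8335781220414497/42736538044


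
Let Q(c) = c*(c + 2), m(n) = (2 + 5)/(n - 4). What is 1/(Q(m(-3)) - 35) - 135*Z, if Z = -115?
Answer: 558899/36 ≈ 15525.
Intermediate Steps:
m(n) = 7/(-4 + n)
Q(c) = c*(2 + c)
1/(Q(m(-3)) - 35) - 135*Z = 1/((7/(-4 - 3))*(2 + 7/(-4 - 3)) - 35) - 135*(-115) = 1/((7/(-7))*(2 + 7/(-7)) - 35) + 15525 = 1/((7*(-⅐))*(2 + 7*(-⅐)) - 35) + 15525 = 1/(-(2 - 1) - 35) + 15525 = 1/(-1*1 - 35) + 15525 = 1/(-1 - 35) + 15525 = 1/(-36) + 15525 = -1/36 + 15525 = 558899/36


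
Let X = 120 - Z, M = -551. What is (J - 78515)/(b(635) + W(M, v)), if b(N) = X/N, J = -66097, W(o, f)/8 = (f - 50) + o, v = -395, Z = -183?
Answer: 10203180/562153 ≈ 18.150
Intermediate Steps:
X = 303 (X = 120 - 1*(-183) = 120 + 183 = 303)
W(o, f) = -400 + 8*f + 8*o (W(o, f) = 8*((f - 50) + o) = 8*((-50 + f) + o) = 8*(-50 + f + o) = -400 + 8*f + 8*o)
b(N) = 303/N
(J - 78515)/(b(635) + W(M, v)) = (-66097 - 78515)/(303/635 + (-400 + 8*(-395) + 8*(-551))) = -144612/(303*(1/635) + (-400 - 3160 - 4408)) = -144612/(303/635 - 7968) = -144612/(-5059377/635) = -144612*(-635/5059377) = 10203180/562153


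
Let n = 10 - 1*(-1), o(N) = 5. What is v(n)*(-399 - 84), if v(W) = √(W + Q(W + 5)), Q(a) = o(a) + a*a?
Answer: -1932*√17 ≈ -7965.8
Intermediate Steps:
Q(a) = 5 + a² (Q(a) = 5 + a*a = 5 + a²)
n = 11 (n = 10 + 1 = 11)
v(W) = √(5 + W + (5 + W)²) (v(W) = √(W + (5 + (W + 5)²)) = √(W + (5 + (5 + W)²)) = √(5 + W + (5 + W)²))
v(n)*(-399 - 84) = √(5 + 11 + (5 + 11)²)*(-399 - 84) = √(5 + 11 + 16²)*(-483) = √(5 + 11 + 256)*(-483) = √272*(-483) = (4*√17)*(-483) = -1932*√17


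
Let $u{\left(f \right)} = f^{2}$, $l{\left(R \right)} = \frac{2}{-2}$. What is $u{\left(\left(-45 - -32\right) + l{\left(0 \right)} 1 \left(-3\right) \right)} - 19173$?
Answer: $-19073$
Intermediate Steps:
$l{\left(R \right)} = -1$ ($l{\left(R \right)} = 2 \left(- \frac{1}{2}\right) = -1$)
$u{\left(\left(-45 - -32\right) + l{\left(0 \right)} 1 \left(-3\right) \right)} - 19173 = \left(\left(-45 - -32\right) + \left(-1\right) 1 \left(-3\right)\right)^{2} - 19173 = \left(\left(-45 + 32\right) - -3\right)^{2} - 19173 = \left(-13 + 3\right)^{2} - 19173 = \left(-10\right)^{2} - 19173 = 100 - 19173 = -19073$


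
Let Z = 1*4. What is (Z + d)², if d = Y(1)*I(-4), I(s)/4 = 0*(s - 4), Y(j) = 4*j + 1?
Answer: 16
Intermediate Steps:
Y(j) = 1 + 4*j
I(s) = 0 (I(s) = 4*(0*(s - 4)) = 4*(0*(-4 + s)) = 4*0 = 0)
d = 0 (d = (1 + 4*1)*0 = (1 + 4)*0 = 5*0 = 0)
Z = 4
(Z + d)² = (4 + 0)² = 4² = 16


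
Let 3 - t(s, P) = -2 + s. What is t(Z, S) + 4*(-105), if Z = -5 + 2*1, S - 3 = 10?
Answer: -412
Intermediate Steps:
S = 13 (S = 3 + 10 = 13)
Z = -3 (Z = -5 + 2 = -3)
t(s, P) = 5 - s (t(s, P) = 3 - (-2 + s) = 3 + (2 - s) = 5 - s)
t(Z, S) + 4*(-105) = (5 - 1*(-3)) + 4*(-105) = (5 + 3) - 420 = 8 - 420 = -412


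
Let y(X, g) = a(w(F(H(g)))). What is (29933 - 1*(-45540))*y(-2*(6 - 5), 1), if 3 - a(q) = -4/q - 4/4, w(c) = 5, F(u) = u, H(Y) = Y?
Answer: 1811352/5 ≈ 3.6227e+5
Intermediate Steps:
a(q) = 4 + 4/q (a(q) = 3 - (-4/q - 4/4) = 3 - (-4/q - 4*¼) = 3 - (-4/q - 1) = 3 - (-1 - 4/q) = 3 + (1 + 4/q) = 4 + 4/q)
y(X, g) = 24/5 (y(X, g) = 4 + 4/5 = 4 + 4*(⅕) = 4 + ⅘ = 24/5)
(29933 - 1*(-45540))*y(-2*(6 - 5), 1) = (29933 - 1*(-45540))*(24/5) = (29933 + 45540)*(24/5) = 75473*(24/5) = 1811352/5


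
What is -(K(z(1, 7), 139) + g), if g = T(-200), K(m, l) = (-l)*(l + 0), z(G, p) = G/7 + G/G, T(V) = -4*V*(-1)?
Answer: 20121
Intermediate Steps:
T(V) = 4*V
z(G, p) = 1 + G/7 (z(G, p) = G*(1/7) + 1 = G/7 + 1 = 1 + G/7)
K(m, l) = -l**2 (K(m, l) = (-l)*l = -l**2)
g = -800 (g = 4*(-200) = -800)
-(K(z(1, 7), 139) + g) = -(-1*139**2 - 800) = -(-1*19321 - 800) = -(-19321 - 800) = -1*(-20121) = 20121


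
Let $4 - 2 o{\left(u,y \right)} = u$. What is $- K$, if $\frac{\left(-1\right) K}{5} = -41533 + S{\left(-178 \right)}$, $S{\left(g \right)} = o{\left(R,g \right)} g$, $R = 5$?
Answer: $-207220$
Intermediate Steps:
$o{\left(u,y \right)} = 2 - \frac{u}{2}$
$S{\left(g \right)} = - \frac{g}{2}$ ($S{\left(g \right)} = \left(2 - \frac{5}{2}\right) g = - \frac{g}{2}$)
$K = 207220$ ($K = - 5 \left(-41533 - -89\right) = - 5 \left(-41533 + 89\right) = \left(-5\right) \left(-41444\right) = 207220$)
$- K = \left(-1\right) 207220 = -207220$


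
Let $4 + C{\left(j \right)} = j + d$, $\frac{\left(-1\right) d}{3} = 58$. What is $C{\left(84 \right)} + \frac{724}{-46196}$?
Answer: $- \frac{1085787}{11549} \approx -94.016$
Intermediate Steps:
$d = -174$ ($d = \left(-3\right) 58 = -174$)
$C{\left(j \right)} = -178 + j$ ($C{\left(j \right)} = -4 + \left(j - 174\right) = -4 + \left(-174 + j\right) = -178 + j$)
$C{\left(84 \right)} + \frac{724}{-46196} = \left(-178 + 84\right) + \frac{724}{-46196} = -94 + 724 \left(- \frac{1}{46196}\right) = -94 - \frac{181}{11549} = - \frac{1085787}{11549}$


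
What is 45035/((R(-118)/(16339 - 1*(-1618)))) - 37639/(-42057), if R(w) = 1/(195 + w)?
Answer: 2618864118617194/42057 ≈ 6.2269e+10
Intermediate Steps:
45035/((R(-118)/(16339 - 1*(-1618)))) - 37639/(-42057) = 45035/((1/((195 - 118)*(16339 - 1*(-1618))))) - 37639/(-42057) = 45035/((1/(77*(16339 + 1618)))) - 37639*(-1/42057) = 45035/(((1/77)/17957)) + 37639/42057 = 45035/(((1/77)*(1/17957))) + 37639/42057 = 45035/(1/1382689) + 37639/42057 = 45035*1382689 + 37639/42057 = 62269399115 + 37639/42057 = 2618864118617194/42057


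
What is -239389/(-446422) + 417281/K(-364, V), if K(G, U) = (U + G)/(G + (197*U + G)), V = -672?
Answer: 885591380796221/16517614 ≈ 5.3615e+7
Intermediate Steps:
K(G, U) = (G + U)/(2*G + 197*U) (K(G, U) = (G + U)/(G + (G + 197*U)) = (G + U)/(2*G + 197*U))
-239389/(-446422) + 417281/K(-364, V) = -239389/(-446422) + 417281/(((-364 - 672)/(2*(-364) + 197*(-672)))) = -239389*(-1/446422) + 417281/((-1036/(-728 - 132384))) = 239389/446422 + 417281/((-1036/(-133112))) = 239389/446422 + 417281/((-1/133112*(-1036))) = 239389/446422 + 417281/(37/4754) = 239389/446422 + 417281*(4754/37) = 239389/446422 + 1983753874/37 = 885591380796221/16517614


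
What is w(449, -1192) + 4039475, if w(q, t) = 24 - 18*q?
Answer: 4031417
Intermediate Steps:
w(449, -1192) + 4039475 = (24 - 18*449) + 4039475 = (24 - 8082) + 4039475 = -8058 + 4039475 = 4031417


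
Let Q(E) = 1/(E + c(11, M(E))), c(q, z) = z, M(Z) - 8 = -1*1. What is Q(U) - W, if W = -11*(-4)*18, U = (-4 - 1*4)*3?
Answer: -13465/17 ≈ -792.06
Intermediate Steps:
M(Z) = 7 (M(Z) = 8 - 1*1 = 8 - 1 = 7)
U = -24 (U = (-4 - 4)*3 = -8*3 = -24)
Q(E) = 1/(7 + E) (Q(E) = 1/(E + 7) = 1/(7 + E))
W = 792 (W = 44*18 = 792)
Q(U) - W = 1/(7 - 24) - 1*792 = 1/(-17) - 792 = -1/17 - 792 = -13465/17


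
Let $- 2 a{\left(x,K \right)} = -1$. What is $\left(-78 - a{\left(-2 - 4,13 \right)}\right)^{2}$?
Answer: $\frac{24649}{4} \approx 6162.3$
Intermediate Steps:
$a{\left(x,K \right)} = \frac{1}{2}$ ($a{\left(x,K \right)} = \left(- \frac{1}{2}\right) \left(-1\right) = \frac{1}{2}$)
$\left(-78 - a{\left(-2 - 4,13 \right)}\right)^{2} = \left(-78 - \frac{1}{2}\right)^{2} = \left(- \frac{157}{2}\right)^{2} = \frac{24649}{4}$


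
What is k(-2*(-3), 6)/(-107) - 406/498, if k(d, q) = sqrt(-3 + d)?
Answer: -203/249 - sqrt(3)/107 ≈ -0.83145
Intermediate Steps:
k(-2*(-3), 6)/(-107) - 406/498 = sqrt(-3 - 2*(-3))/(-107) - 406/498 = sqrt(-3 + 6)*(-1/107) - 406*1/498 = sqrt(3)*(-1/107) - 203/249 = -sqrt(3)/107 - 203/249 = -203/249 - sqrt(3)/107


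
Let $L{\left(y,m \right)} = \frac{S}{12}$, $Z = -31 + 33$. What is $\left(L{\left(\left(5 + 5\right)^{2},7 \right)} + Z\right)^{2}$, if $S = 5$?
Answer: $\frac{841}{144} \approx 5.8403$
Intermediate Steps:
$Z = 2$
$L{\left(y,m \right)} = \frac{5}{12}$
$\left(L{\left(\left(5 + 5\right)^{2},7 \right)} + Z\right)^{2} = \left(\frac{5}{12} + 2\right)^{2} = \left(\frac{29}{12}\right)^{2} = \frac{841}{144}$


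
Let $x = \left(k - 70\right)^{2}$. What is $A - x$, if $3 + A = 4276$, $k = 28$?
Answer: $2509$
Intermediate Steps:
$A = 4273$ ($A = -3 + 4276 = 4273$)
$x = 1764$ ($x = \left(28 - 70\right)^{2} = \left(-42\right)^{2} = 1764$)
$A - x = 4273 - 1764 = 2509$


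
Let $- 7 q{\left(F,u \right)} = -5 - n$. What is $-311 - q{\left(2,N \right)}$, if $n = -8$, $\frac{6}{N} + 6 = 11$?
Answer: $- \frac{2174}{7} \approx -310.57$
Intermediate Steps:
$N = \frac{6}{5}$ ($N = \frac{6}{-6 + 11} = \frac{6}{5} \approx 1.2$)
$q{\left(F,u \right)} = - \frac{3}{7}$ ($q{\left(F,u \right)} = - \frac{-5 - -8}{7} = - \frac{-5 + 8}{7} = \left(- \frac{1}{7}\right) 3 = - \frac{3}{7}$)
$-311 - q{\left(2,N \right)} = -311 - - \frac{3}{7} = -311 + \frac{3}{7} = - \frac{2174}{7}$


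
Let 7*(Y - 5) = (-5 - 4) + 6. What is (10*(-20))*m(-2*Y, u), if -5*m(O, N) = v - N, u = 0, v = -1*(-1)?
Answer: 40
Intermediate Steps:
v = 1
Y = 32/7 (Y = 5 + ((-5 - 4) + 6)/7 = 5 + (-9 + 6)/7 = 5 + (1/7)*(-3) = 5 - 3/7 = 32/7 ≈ 4.5714)
m(O, N) = -1/5 + N/5 (m(O, N) = -(1 - N)/5 = -1/5 + N/5)
(10*(-20))*m(-2*Y, u) = (10*(-20))*(-1/5 + (1/5)*0) = -200*(-1/5 + 0) = -200*(-1/5) = 40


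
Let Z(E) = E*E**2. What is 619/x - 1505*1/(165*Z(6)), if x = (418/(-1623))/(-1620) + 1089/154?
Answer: 230588523347/2635563744 ≈ 87.491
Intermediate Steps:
Z(E) = E**3
x = 32537824/4601205 (x = (418*(-1/1623))*(-1/1620) + 1089*(1/154) = -418/1623*(-1/1620) + 99/14 = 209/1314630 + 99/14 = 32537824/4601205 ≈ 7.0716)
619/x - 1505*1/(165*Z(6)) = 619/(32537824/4601205) - 1505/((6**3*(-15))*(-11)) = 619*(4601205/32537824) - 1505/((216*(-15))*(-11)) = 2848145895/32537824 - 1505/((-3240*(-11))) = 2848145895/32537824 - 1505/35640 = 2848145895/32537824 - 1505*1/35640 = 2848145895/32537824 - 301/7128 = 230588523347/2635563744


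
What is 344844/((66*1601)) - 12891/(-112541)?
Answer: 608654985/180178141 ≈ 3.3781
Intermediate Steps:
344844/((66*1601)) - 12891/(-112541) = 344844/105666 - 12891*(-1/112541) = 344844*(1/105666) + 12891/112541 = 57474/17611 + 12891/112541 = 608654985/180178141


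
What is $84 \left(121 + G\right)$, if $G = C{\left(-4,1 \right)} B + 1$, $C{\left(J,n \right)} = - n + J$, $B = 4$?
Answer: $8568$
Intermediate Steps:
$C{\left(J,n \right)} = J - n$
$G = -19$ ($G = \left(-4 - 1\right) 4 + 1 = \left(-5\right) 4 + 1 = -20 + 1 = -19$)
$84 \left(121 + G\right) = 84 \left(121 - 19\right) = 84 \cdot 102 = 8568$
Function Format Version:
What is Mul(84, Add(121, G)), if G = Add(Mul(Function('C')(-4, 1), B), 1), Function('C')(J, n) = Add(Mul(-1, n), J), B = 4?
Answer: 8568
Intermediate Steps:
Function('C')(J, n) = Add(J, Mul(-1, n))
G = -19 (G = Add(Mul(Add(-4, Mul(-1, 1)), 4), 1) = Add(Mul(Add(-4, -1), 4), 1) = Add(Mul(-5, 4), 1) = Add(-20, 1) = -19)
Mul(84, Add(121, G)) = Mul(84, Add(121, -19)) = Mul(84, 102) = 8568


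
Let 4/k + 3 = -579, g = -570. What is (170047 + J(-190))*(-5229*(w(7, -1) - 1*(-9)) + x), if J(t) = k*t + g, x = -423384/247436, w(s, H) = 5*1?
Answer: -74446720594778200/6000323 ≈ -1.2407e+10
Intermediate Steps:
w(s, H) = 5
k = -2/291 (k = 4/(-3 - 579) = 4/(-582) = 4*(-1/582) = -2/291 ≈ -0.0068729)
x = -105846/61859 (x = -423384*1/247436 = -105846/61859 ≈ -1.7111)
J(t) = -570 - 2*t/291 (J(t) = -2*t/291 - 570 = -570 - 2*t/291)
(170047 + J(-190))*(-5229*(w(7, -1) - 1*(-9)) + x) = (170047 + (-570 - 2/291*(-190)))*(-5229*(5 - 1*(-9)) - 105846/61859) = (170047 + (-570 + 380/291))*(-5229*(5 + 9) - 105846/61859) = (170047 - 165490/291)*(-5229*14 - 105846/61859) = 49318187*(-73206 - 105846/61859)/291 = (49318187/291)*(-4528555800/61859) = -74446720594778200/6000323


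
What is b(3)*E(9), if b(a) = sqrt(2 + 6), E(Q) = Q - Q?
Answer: 0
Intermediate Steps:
E(Q) = 0
b(a) = 2*sqrt(2) (b(a) = sqrt(8) = 2*sqrt(2))
b(3)*E(9) = (2*sqrt(2))*0 = 0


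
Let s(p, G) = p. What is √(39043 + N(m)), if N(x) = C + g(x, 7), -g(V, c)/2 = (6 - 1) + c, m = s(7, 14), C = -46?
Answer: √38973 ≈ 197.42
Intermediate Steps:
m = 7
g(V, c) = -10 - 2*c (g(V, c) = -2*((6 - 1) + c) = -2*(5 + c) = -10 - 2*c)
N(x) = -70 (N(x) = -46 + (-10 - 2*7) = -46 + (-10 - 14) = -46 - 24 = -70)
√(39043 + N(m)) = √(39043 - 70) = √38973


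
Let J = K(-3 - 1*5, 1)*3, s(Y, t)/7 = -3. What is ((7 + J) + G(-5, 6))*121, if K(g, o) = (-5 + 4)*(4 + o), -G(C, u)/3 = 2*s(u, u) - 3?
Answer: 15367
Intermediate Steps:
s(Y, t) = -21 (s(Y, t) = 7*(-3) = -21)
G(C, u) = 135 (G(C, u) = -3*(2*(-21) - 3) = -3*(-42 - 3) = -3*(-45) = 135)
K(g, o) = -4 - o (K(g, o) = -(4 + o) = -4 - o)
J = -15 (J = (-4 - 1*1)*3 = (-4 - 1)*3 = -5*3 = -15)
((7 + J) + G(-5, 6))*121 = ((7 - 15) + 135)*121 = (-8 + 135)*121 = 127*121 = 15367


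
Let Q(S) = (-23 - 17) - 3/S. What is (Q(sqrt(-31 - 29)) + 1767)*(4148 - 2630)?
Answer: 2621586 + 759*I*sqrt(15)/5 ≈ 2.6216e+6 + 587.92*I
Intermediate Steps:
Q(S) = -40 - 3/S
(Q(sqrt(-31 - 29)) + 1767)*(4148 - 2630) = ((-40 - 3/sqrt(-31 - 29)) + 1767)*(4148 - 2630) = ((-40 - 3*(-I*sqrt(15)/30)) + 1767)*1518 = ((-40 - (-1)*I*sqrt(15)/10) + 1767)*1518 = ((-40 + I*sqrt(15)/10) + 1767)*1518 = (1727 + I*sqrt(15)/10)*1518 = 2621586 + 759*I*sqrt(15)/5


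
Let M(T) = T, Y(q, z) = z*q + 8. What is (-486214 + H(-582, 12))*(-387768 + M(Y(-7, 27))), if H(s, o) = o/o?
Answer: 188625847137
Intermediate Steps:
Y(q, z) = 8 + q*z (Y(q, z) = q*z + 8 = 8 + q*z)
H(s, o) = 1
(-486214 + H(-582, 12))*(-387768 + M(Y(-7, 27))) = (-486214 + 1)*(-387768 + (8 - 7*27)) = -486213*(-387768 + (8 - 189)) = -486213*(-387768 - 181) = -486213*(-387949) = 188625847137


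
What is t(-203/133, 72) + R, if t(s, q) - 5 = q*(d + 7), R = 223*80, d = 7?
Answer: 18853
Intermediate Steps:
R = 17840
t(s, q) = 5 + 14*q (t(s, q) = 5 + q*(7 + 7) = 5 + q*14 = 5 + 14*q)
t(-203/133, 72) + R = (5 + 14*72) + 17840 = (5 + 1008) + 17840 = 1013 + 17840 = 18853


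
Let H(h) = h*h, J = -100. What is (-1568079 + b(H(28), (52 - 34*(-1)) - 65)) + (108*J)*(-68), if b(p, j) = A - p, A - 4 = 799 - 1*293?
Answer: -833953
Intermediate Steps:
H(h) = h²
A = 510 (A = 4 + (799 - 1*293) = 4 + (799 - 293) = 4 + 506 = 510)
b(p, j) = 510 - p
(-1568079 + b(H(28), (52 - 34*(-1)) - 65)) + (108*J)*(-68) = (-1568079 + (510 - 1*28²)) + (108*(-100))*(-68) = (-1568079 + (510 - 1*784)) - 10800*(-68) = (-1568079 + (510 - 784)) + 734400 = (-1568079 - 274) + 734400 = -1568353 + 734400 = -833953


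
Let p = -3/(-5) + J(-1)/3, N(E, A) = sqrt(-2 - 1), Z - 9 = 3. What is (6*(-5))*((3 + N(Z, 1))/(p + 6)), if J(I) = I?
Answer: -675/47 - 225*I*sqrt(3)/47 ≈ -14.362 - 8.2917*I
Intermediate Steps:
Z = 12 (Z = 9 + 3 = 12)
N(E, A) = I*sqrt(3) (N(E, A) = sqrt(-3) = I*sqrt(3))
p = 4/15 (p = -3/(-5) - 1/3 = -3*(-1/5) - 1*1/3 = 3/5 - 1/3 = 4/15 ≈ 0.26667)
(6*(-5))*((3 + N(Z, 1))/(p + 6)) = (6*(-5))*((3 + I*sqrt(3))/(4/15 + 6)) = -30*(3 + I*sqrt(3))/94/15 = -30*(3 + I*sqrt(3))*15/94 = -30*(45/94 + 15*I*sqrt(3)/94) = -675/47 - 225*I*sqrt(3)/47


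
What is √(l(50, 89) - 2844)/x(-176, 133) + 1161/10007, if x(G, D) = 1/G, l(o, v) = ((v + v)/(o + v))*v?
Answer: 1161/10007 - 176*I*√52746886/139 ≈ 0.11602 - 9195.9*I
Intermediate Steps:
l(o, v) = 2*v²/(o + v) (l(o, v) = ((2*v)/(o + v))*v = (2*v/(o + v))*v = 2*v²/(o + v))
√(l(50, 89) - 2844)/x(-176, 133) + 1161/10007 = √(2*89²/(50 + 89) - 2844)/(1/(-176)) + 1161/10007 = √(2*7921/139 - 2844)/(-1/176) + 1161*(1/10007) = √(2*7921*(1/139) - 2844)*(-176) + 1161/10007 = √(15842/139 - 2844)*(-176) + 1161/10007 = √(-379474/139)*(-176) + 1161/10007 = (I*√52746886/139)*(-176) + 1161/10007 = -176*I*√52746886/139 + 1161/10007 = 1161/10007 - 176*I*√52746886/139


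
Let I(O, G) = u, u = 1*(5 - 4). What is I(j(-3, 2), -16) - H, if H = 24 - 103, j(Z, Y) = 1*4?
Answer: 80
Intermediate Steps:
u = 1 (u = 1*1 = 1)
j(Z, Y) = 4
I(O, G) = 1
H = -79
I(j(-3, 2), -16) - H = 1 - 1*(-79) = 1 + 79 = 80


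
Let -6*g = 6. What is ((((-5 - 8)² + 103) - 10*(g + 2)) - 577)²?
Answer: 99225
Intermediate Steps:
g = -1 (g = -⅙*6 = -1)
((((-5 - 8)² + 103) - 10*(g + 2)) - 577)² = ((((-5 - 8)² + 103) - 10*(-1 + 2)) - 577)² = ((((-13)² + 103) - 10) - 577)² = (((169 + 103) - 1*10) - 577)² = ((272 - 10) - 577)² = (262 - 577)² = (-315)² = 99225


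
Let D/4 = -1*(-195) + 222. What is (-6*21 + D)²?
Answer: 2377764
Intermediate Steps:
D = 1668 (D = 4*(-1*(-195) + 222) = 4*(195 + 222) = 4*417 = 1668)
(-6*21 + D)² = (-6*21 + 1668)² = (-126 + 1668)² = 1542² = 2377764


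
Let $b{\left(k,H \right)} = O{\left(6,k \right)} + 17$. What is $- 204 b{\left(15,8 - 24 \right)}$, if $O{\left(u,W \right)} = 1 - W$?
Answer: $-612$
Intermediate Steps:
$b{\left(k,H \right)} = 18 - k$ ($b{\left(k,H \right)} = \left(1 - k\right) + 17 = 18 - k$)
$- 204 b{\left(15,8 - 24 \right)} = - 204 \left(18 - 15\right) = \left(-204\right) 3 = -612$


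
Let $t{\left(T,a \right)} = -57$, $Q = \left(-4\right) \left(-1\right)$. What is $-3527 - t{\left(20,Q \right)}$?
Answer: $-3470$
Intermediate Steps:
$Q = 4$
$-3527 - t{\left(20,Q \right)} = -3527 - -57 = -3527 + 57 = -3470$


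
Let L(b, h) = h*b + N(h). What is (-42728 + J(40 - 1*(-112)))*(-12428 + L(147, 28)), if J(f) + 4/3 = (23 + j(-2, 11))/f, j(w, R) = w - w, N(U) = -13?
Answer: 54069506925/152 ≈ 3.5572e+8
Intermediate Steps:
j(w, R) = 0
L(b, h) = -13 + b*h (L(b, h) = h*b - 13 = b*h - 13 = -13 + b*h)
J(f) = -4/3 + 23/f (J(f) = -4/3 + (23 + 0)/f = -4/3 + 23/f)
(-42728 + J(40 - 1*(-112)))*(-12428 + L(147, 28)) = (-42728 + (-4/3 + 23/(40 - 1*(-112))))*(-12428 + (-13 + 147*28)) = (-42728 + (-4/3 + 23/(40 + 112)))*(-12428 + (-13 + 4116)) = (-42728 + (-4/3 + 23/152))*(-12428 + 4103) = (-42728 + (-4/3 + 23*(1/152)))*(-8325) = (-42728 + (-4/3 + 23/152))*(-8325) = (-42728 - 539/456)*(-8325) = -19484507/456*(-8325) = 54069506925/152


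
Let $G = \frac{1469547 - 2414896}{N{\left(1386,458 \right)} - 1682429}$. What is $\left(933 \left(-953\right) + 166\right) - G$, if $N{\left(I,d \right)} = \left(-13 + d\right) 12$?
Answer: $- \frac{1490904555836}{1677089} \approx -8.8898 \cdot 10^{5}$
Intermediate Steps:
$N{\left(I,d \right)} = -156 + 12 d$
$G = \frac{945349}{1677089}$ ($G = \frac{1469547 - 2414896}{\left(-156 + 12 \cdot 458\right) - 1682429} = - \frac{945349}{\left(-156 + 5496\right) - 1682429} = - \frac{945349}{5340 - 1682429} = - \frac{945349}{-1677089} = \left(-945349\right) \left(- \frac{1}{1677089}\right) = \frac{945349}{1677089} \approx 0.56368$)
$\left(933 \left(-953\right) + 166\right) - G = \left(933 \left(-953\right) + 166\right) - \frac{945349}{1677089} = \left(-889149 + 166\right) - \frac{945349}{1677089} = -888983 - \frac{945349}{1677089} = - \frac{1490904555836}{1677089}$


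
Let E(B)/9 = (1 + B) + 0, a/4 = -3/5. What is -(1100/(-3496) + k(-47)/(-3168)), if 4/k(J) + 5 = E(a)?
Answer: 9581015/30457152 ≈ 0.31457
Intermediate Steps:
a = -12/5 (a = 4*(-3/5) = 4*(-3*⅕) = 4*(-⅗) = -12/5 ≈ -2.4000)
E(B) = 9 + 9*B (E(B) = 9*((1 + B) + 0) = 9*(1 + B) = 9 + 9*B)
k(J) = -5/22 (k(J) = 4/(-5 + (9 + 9*(-12/5))) = 4/(-5 + (9 - 108/5)) = 4/(-5 - 63/5) = 4/(-88/5) = 4*(-5/88) = -5/22)
-(1100/(-3496) + k(-47)/(-3168)) = -(1100/(-3496) - 5/22/(-3168)) = -(1100*(-1/3496) - 5/22*(-1/3168)) = -(-275/874 + 5/69696) = -1*(-9581015/30457152) = 9581015/30457152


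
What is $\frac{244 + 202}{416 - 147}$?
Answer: $\frac{446}{269} \approx 1.658$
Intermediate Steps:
$\frac{244 + 202}{416 - 147} = \frac{446}{269}$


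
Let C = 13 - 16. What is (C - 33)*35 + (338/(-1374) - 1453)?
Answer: -1864000/687 ≈ -2713.2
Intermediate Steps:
C = -3
(C - 33)*35 + (338/(-1374) - 1453) = (-3 - 33)*35 + (338/(-1374) - 1453) = -36*35 + (338*(-1/1374) - 1453) = -1260 + (-169/687 - 1453) = -1260 - 998380/687 = -1864000/687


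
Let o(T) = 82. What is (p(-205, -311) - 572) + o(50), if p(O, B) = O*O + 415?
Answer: 41950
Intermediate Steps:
p(O, B) = 415 + O² (p(O, B) = O² + 415 = 415 + O²)
(p(-205, -311) - 572) + o(50) = ((415 + (-205)²) - 572) + 82 = ((415 + 42025) - 572) + 82 = (42440 - 572) + 82 = 41868 + 82 = 41950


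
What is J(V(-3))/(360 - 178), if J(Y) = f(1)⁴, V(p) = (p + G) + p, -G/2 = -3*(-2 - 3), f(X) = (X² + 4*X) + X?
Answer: 648/91 ≈ 7.1209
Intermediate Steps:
f(X) = X² + 5*X
G = -30 (G = -(-6)*(-2 - 3) = -(-6)*(-5) = -2*15 = -30)
V(p) = -30 + 2*p (V(p) = (p - 30) + p = (-30 + p) + p = -30 + 2*p)
J(Y) = 1296 (J(Y) = (1*(5 + 1))⁴ = (1*6)⁴ = 6⁴ = 1296)
J(V(-3))/(360 - 178) = 1296/(360 - 178) = 1296/182 = 1296*(1/182) = 648/91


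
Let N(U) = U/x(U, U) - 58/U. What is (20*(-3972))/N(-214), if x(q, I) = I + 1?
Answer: -362103408/5815 ≈ -62271.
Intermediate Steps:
x(q, I) = 1 + I
N(U) = -58/U + U/(1 + U) (N(U) = U/(1 + U) - 58/U = -58/U + U/(1 + U))
(20*(-3972))/N(-214) = (20*(-3972))/(-58/(-214) - 214/(1 - 214)) = -79440/(-58*(-1/214) - 214/(-213)) = -79440/(29/107 - 214*(-1/213)) = -79440/(29/107 + 214/213) = -79440/29075/22791 = -79440*22791/29075 = -362103408/5815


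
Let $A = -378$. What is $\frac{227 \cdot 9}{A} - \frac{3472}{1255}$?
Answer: $- \frac{430709}{52710} \approx -8.1713$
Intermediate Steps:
$\frac{227 \cdot 9}{A} - \frac{3472}{1255} = \frac{227 \cdot 9}{-378} - \frac{3472}{1255} = 2043 \left(- \frac{1}{378}\right) - \frac{3472}{1255} = - \frac{227}{42} - \frac{3472}{1255} = - \frac{430709}{52710}$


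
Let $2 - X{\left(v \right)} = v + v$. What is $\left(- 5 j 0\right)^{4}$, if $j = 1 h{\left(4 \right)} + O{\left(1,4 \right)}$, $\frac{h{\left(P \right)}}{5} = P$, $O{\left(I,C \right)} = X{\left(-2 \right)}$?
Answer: $0$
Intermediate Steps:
$X{\left(v \right)} = 2 - 2 v$ ($X{\left(v \right)} = 2 - \left(v + v\right) = 2 - 2 v$)
$O{\left(I,C \right)} = 6$ ($O{\left(I,C \right)} = 2 - -4 = 2 + 4 = 6$)
$h{\left(P \right)} = 5 P$
$j = 26$ ($j = 1 \cdot 5 \cdot 4 + 6 = 1 \cdot 20 + 6 = 20 + 6 = 26$)
$\left(- 5 j 0\right)^{4} = \left(\left(-5\right) 26 \cdot 0\right)^{4} = \left(\left(-130\right) 0\right)^{4} = 0^{4} = 0$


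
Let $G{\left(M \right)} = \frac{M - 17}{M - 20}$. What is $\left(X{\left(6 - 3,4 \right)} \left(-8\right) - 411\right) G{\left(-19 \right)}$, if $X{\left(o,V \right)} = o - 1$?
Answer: $- \frac{5124}{13} \approx -394.15$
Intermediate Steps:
$X{\left(o,V \right)} = -1 + o$ ($X{\left(o,V \right)} = o - 1 = -1 + o$)
$G{\left(M \right)} = \frac{-17 + M}{-20 + M}$
$\left(X{\left(6 - 3,4 \right)} \left(-8\right) - 411\right) G{\left(-19 \right)} = \left(\left(-1 + \left(6 - 3\right)\right) \left(-8\right) - 411\right) \frac{-17 - 19}{-20 - 19} = \left(\left(-1 + 3\right) \left(-8\right) - 411\right) \frac{1}{-39} \left(-36\right) = \left(2 \left(-8\right) - 411\right) \left(\left(- \frac{1}{39}\right) \left(-36\right)\right) = \left(-16 - 411\right) \frac{12}{13} = \left(-427\right) \frac{12}{13} = - \frac{5124}{13}$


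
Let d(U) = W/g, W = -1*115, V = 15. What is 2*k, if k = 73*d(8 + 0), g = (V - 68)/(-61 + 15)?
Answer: -772340/53 ≈ -14572.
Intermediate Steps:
W = -115
g = 53/46 (g = (15 - 68)/(-61 + 15) = -53/(-46) = -53*(-1/46) = 53/46 ≈ 1.1522)
d(U) = -5290/53 (d(U) = -115/53/46 = -115*46/53 = -5290/53)
k = -386170/53 (k = 73*(-5290/53) = -386170/53 ≈ -7286.2)
2*k = 2*(-386170/53) = -772340/53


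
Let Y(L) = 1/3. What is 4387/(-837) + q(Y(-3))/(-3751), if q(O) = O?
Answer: -530836/101277 ≈ -5.2414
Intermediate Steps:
Y(L) = 1/3 (Y(L) = 1*(1/3) = 1/3)
4387/(-837) + q(Y(-3))/(-3751) = 4387/(-837) + (1/3)/(-3751) = 4387*(-1/837) + (1/3)*(-1/3751) = -4387/837 - 1/11253 = -530836/101277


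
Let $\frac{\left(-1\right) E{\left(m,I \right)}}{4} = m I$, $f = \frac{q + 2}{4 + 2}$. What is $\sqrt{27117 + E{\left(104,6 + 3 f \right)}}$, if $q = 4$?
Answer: $21 \sqrt{53} \approx 152.88$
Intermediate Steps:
$f = 1$ ($f = \frac{4 + 2}{4 + 2} = \frac{6}{6} = 6 \cdot \frac{1}{6} = 1$)
$E{\left(m,I \right)} = - 4 I m$ ($E{\left(m,I \right)} = - 4 m I = - 4 I m$)
$\sqrt{27117 + E{\left(104,6 + 3 f \right)}} = \sqrt{27117 - 4 \left(6 + 3 \cdot 1\right) 104} = \sqrt{27117 - 4 \left(6 + 3\right) 104} = \sqrt{27117 - 36 \cdot 104} = \sqrt{27117 - 3744} = \sqrt{23373} = 21 \sqrt{53}$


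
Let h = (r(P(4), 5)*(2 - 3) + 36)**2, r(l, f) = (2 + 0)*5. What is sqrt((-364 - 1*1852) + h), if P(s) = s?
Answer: 2*I*sqrt(385) ≈ 39.243*I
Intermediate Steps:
r(l, f) = 10 (r(l, f) = 2*5 = 10)
h = 676 (h = (10*(2 - 3) + 36)**2 = (10*(-1) + 36)**2 = (-10 + 36)**2 = 26**2 = 676)
sqrt((-364 - 1*1852) + h) = sqrt((-364 - 1*1852) + 676) = sqrt((-364 - 1852) + 676) = sqrt(-2216 + 676) = sqrt(-1540) = 2*I*sqrt(385)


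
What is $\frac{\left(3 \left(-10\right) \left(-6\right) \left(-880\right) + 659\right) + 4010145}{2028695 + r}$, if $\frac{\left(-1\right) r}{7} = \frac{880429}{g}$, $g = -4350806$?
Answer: $\frac{16761062437624}{8826464541173} \approx 1.899$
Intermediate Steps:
$r = \frac{6163003}{4350806}$ ($r = - 7 \frac{880429}{-4350806} = - 7 \cdot 880429 \left(- \frac{1}{4350806}\right) = \left(-7\right) \left(- \frac{880429}{4350806}\right) = \frac{6163003}{4350806} \approx 1.4165$)
$\frac{\left(3 \left(-10\right) \left(-6\right) \left(-880\right) + 659\right) + 4010145}{2028695 + r} = \frac{\left(3 \left(-10\right) \left(-6\right) \left(-880\right) + 659\right) + 4010145}{2028695 + \frac{6163003}{4350806}} = \frac{\left(\left(-30\right) \left(-6\right) \left(-880\right) + 659\right) + 4010145}{\frac{8826464541173}{4350806}} = \left(\left(180 \left(-880\right) + 659\right) + 4010145\right) \frac{4350806}{8826464541173} = \left(\left(-158400 + 659\right) + 4010145\right) \frac{4350806}{8826464541173} = \left(-157741 + 4010145\right) \frac{4350806}{8826464541173} = 3852404 \cdot \frac{4350806}{8826464541173} = \frac{16761062437624}{8826464541173}$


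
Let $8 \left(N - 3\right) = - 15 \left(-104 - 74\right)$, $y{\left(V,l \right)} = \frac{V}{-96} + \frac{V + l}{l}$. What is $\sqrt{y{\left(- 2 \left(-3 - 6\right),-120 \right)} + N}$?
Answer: $\frac{\sqrt{134965}}{20} \approx 18.369$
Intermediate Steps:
$y{\left(V,l \right)} = - \frac{V}{96} + \frac{V + l}{l}$ ($y{\left(V,l \right)} = V \left(- \frac{1}{96}\right) + \frac{V + l}{l} = - \frac{V}{96} + \frac{V + l}{l}$)
$N = \frac{1347}{4}$ ($N = 3 + \frac{\left(-15\right) \left(-104 - 74\right)}{8} = 3 + \frac{\left(-15\right) \left(-178\right)}{8} = 3 + \frac{1}{8} \cdot 2670 = 3 + \frac{1335}{4} = \frac{1347}{4} \approx 336.75$)
$\sqrt{y{\left(- 2 \left(-3 - 6\right),-120 \right)} + N} = \sqrt{\left(1 - \frac{\left(-2\right) \left(-3 - 6\right)}{96} + \frac{\left(-2\right) \left(-3 - 6\right)}{-120}\right) + \frac{1347}{4}} = \sqrt{\left(1 - \frac{\left(-2\right) \left(-9\right)}{96} + \left(-2\right) \left(-9\right) \left(- \frac{1}{120}\right)\right) + \frac{1347}{4}} = \sqrt{\left(1 - \frac{3}{16} + 18 \left(- \frac{1}{120}\right)\right) + \frac{1347}{4}} = \sqrt{\left(1 - \frac{3}{16} - \frac{3}{20}\right) + \frac{1347}{4}} = \sqrt{\frac{53}{80} + \frac{1347}{4}} = \sqrt{\frac{26993}{80}} = \frac{\sqrt{134965}}{20}$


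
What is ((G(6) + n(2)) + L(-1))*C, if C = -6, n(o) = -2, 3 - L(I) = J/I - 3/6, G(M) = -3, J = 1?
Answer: 3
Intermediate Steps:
L(I) = 7/2 - 1/I (L(I) = 3 - (1/I - 3/6) = 3 - (1/I - 3*⅙) = 3 - (1/I - ½) = 3 - (-½ + 1/I) = 3 + (½ - 1/I) = 7/2 - 1/I)
((G(6) + n(2)) + L(-1))*C = ((-3 - 2) + (7/2 - 1/(-1)))*(-6) = (-5 + (7/2 - 1*(-1)))*(-6) = (-5 + (7/2 + 1))*(-6) = (-5 + 9/2)*(-6) = -½*(-6) = 3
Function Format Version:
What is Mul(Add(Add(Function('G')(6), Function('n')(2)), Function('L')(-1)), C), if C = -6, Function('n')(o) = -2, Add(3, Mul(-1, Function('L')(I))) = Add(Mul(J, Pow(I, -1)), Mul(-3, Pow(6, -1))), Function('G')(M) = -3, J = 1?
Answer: 3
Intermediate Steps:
Function('L')(I) = Add(Rational(7, 2), Mul(-1, Pow(I, -1))) (Function('L')(I) = Add(3, Mul(-1, Add(Mul(1, Pow(I, -1)), Mul(-3, Pow(6, -1))))) = Add(3, Mul(-1, Add(Pow(I, -1), Mul(-3, Rational(1, 6))))) = Add(3, Mul(-1, Add(Pow(I, -1), Rational(-1, 2)))) = Add(3, Mul(-1, Add(Rational(-1, 2), Pow(I, -1)))) = Add(3, Add(Rational(1, 2), Mul(-1, Pow(I, -1)))) = Add(Rational(7, 2), Mul(-1, Pow(I, -1))))
Mul(Add(Add(Function('G')(6), Function('n')(2)), Function('L')(-1)), C) = Mul(Add(Add(-3, -2), Add(Rational(7, 2), Mul(-1, Pow(-1, -1)))), -6) = Mul(Add(-5, Add(Rational(7, 2), Mul(-1, -1))), -6) = Mul(Add(-5, Add(Rational(7, 2), 1)), -6) = Mul(Add(-5, Rational(9, 2)), -6) = Mul(Rational(-1, 2), -6) = 3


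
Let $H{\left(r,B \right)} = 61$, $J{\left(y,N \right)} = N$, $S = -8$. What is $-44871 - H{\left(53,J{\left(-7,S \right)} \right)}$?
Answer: $-44932$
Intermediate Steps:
$-44871 - H{\left(53,J{\left(-7,S \right)} \right)} = -44871 - 61 = -44932$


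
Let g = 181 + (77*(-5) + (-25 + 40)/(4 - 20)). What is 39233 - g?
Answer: 631007/16 ≈ 39438.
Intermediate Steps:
g = -3279/16 (g = 181 + (-385 + 15/(-16)) = 181 + (-385 + 15*(-1/16)) = 181 + (-385 - 15/16) = 181 - 6175/16 = -3279/16 ≈ -204.94)
39233 - g = 39233 - 1*(-3279/16) = 39233 + 3279/16 = 631007/16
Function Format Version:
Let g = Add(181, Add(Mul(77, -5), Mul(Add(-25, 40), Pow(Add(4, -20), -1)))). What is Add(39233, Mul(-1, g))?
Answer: Rational(631007, 16) ≈ 39438.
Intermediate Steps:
g = Rational(-3279, 16) (g = Add(181, Add(-385, Mul(15, Pow(-16, -1)))) = Add(181, Add(-385, Mul(15, Rational(-1, 16)))) = Add(181, Add(-385, Rational(-15, 16))) = Add(181, Rational(-6175, 16)) = Rational(-3279, 16) ≈ -204.94)
Add(39233, Mul(-1, g)) = Add(39233, Mul(-1, Rational(-3279, 16))) = Add(39233, Rational(3279, 16)) = Rational(631007, 16)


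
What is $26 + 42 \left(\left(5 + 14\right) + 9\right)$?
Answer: $1202$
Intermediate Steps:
$26 + 42 \left(\left(5 + 14\right) + 9\right) = 26 + 42 \left(19 + 9\right) = 26 + 42 \cdot 28 = 26 + 1176 = 1202$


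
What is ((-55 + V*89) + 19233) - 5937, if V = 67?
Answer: 19204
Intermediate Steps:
((-55 + V*89) + 19233) - 5937 = ((-55 + 67*89) + 19233) - 5937 = ((-55 + 5963) + 19233) - 5937 = (5908 + 19233) - 5937 = 25141 - 5937 = 19204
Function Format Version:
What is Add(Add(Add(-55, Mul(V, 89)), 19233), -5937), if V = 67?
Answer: 19204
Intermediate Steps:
Add(Add(Add(-55, Mul(V, 89)), 19233), -5937) = Add(Add(Add(-55, Mul(67, 89)), 19233), -5937) = Add(Add(Add(-55, 5963), 19233), -5937) = Add(Add(5908, 19233), -5937) = Add(25141, -5937) = 19204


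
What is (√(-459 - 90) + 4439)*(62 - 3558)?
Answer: -15518744 - 10488*I*√61 ≈ -1.5519e+7 - 81914.0*I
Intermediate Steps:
(√(-459 - 90) + 4439)*(62 - 3558) = (√(-549) + 4439)*(-3496) = (3*I*√61 + 4439)*(-3496) = (4439 + 3*I*√61)*(-3496) = -15518744 - 10488*I*√61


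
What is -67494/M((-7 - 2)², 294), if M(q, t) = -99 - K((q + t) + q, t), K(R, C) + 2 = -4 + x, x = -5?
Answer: 33747/44 ≈ 766.98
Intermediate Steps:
K(R, C) = -11 (K(R, C) = -2 + (-4 - 5) = -2 - 9 = -11)
M(q, t) = -88 (M(q, t) = -99 - 1*(-11) = -99 + 11 = -88)
-67494/M((-7 - 2)², 294) = -67494/(-88) = -67494*(-1/88) = 33747/44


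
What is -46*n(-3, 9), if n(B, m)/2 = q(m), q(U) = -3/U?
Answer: 92/3 ≈ 30.667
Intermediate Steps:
n(B, m) = -6/m (n(B, m) = 2*(-3/m) = -6/m)
-46*n(-3, 9) = -(-276)/9 = -46*(-⅔) = 92/3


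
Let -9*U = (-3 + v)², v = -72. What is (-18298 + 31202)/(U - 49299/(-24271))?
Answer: -78298246/3780019 ≈ -20.714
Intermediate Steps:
U = -625 (U = -(-3 - 72)²/9 = -⅑*(-75)² = -⅑*5625 = -625)
(-18298 + 31202)/(U - 49299/(-24271)) = (-18298 + 31202)/(-625 - 49299/(-24271)) = 12904/(-625 - 49299*(-1/24271)) = 12904/(-625 + 49299/24271) = 12904/(-15120076/24271) = 12904*(-24271/15120076) = -78298246/3780019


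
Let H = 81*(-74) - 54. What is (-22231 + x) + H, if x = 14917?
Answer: -13362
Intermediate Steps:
H = -6048 (H = -5994 - 54 = -6048)
(-22231 + x) + H = (-22231 + 14917) - 6048 = -7314 - 6048 = -13362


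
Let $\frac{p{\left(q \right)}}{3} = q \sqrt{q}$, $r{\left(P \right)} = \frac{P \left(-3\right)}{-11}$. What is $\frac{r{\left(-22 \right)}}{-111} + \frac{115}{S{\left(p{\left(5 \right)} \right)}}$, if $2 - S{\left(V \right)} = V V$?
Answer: $- \frac{2009}{41551} \approx -0.04835$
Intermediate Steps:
$r{\left(P \right)} = \frac{3 P}{11}$ ($r{\left(P \right)} = - 3 P \left(- \frac{1}{11}\right) = \frac{3 P}{11}$)
$p{\left(q \right)} = 3 q^{\frac{3}{2}}$ ($p{\left(q \right)} = 3 q \sqrt{q} = 3 q^{\frac{3}{2}}$)
$S{\left(V \right)} = 2 - V^{2}$ ($S{\left(V \right)} = 2 - V V = 2 - V^{2}$)
$\frac{r{\left(-22 \right)}}{-111} + \frac{115}{S{\left(p{\left(5 \right)} \right)}} = \frac{\frac{3}{11} \left(-22\right)}{-111} + \frac{115}{2 - \left(3 \cdot 5^{\frac{3}{2}}\right)^{2}} = \left(-6\right) \left(- \frac{1}{111}\right) + \frac{115}{2 - \left(3 \cdot 5 \sqrt{5}\right)^{2}} = \frac{2}{37} + \frac{115}{2 - \left(15 \sqrt{5}\right)^{2}} = \frac{2}{37} + \frac{115}{2 - 1125} = \frac{2}{37} + \frac{115}{-1123} = \frac{2}{37} + 115 \left(- \frac{1}{1123}\right) = \frac{2}{37} - \frac{115}{1123} = - \frac{2009}{41551}$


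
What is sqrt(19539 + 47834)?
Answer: sqrt(67373) ≈ 259.56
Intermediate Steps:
sqrt(19539 + 47834) = sqrt(67373)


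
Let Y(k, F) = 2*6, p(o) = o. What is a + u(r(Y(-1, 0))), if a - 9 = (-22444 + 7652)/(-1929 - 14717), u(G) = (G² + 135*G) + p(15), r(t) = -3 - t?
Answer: -14774252/8323 ≈ -1775.1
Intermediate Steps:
Y(k, F) = 12
u(G) = 15 + G² + 135*G (u(G) = (G² + 135*G) + 15 = 15 + G² + 135*G)
a = 82303/8323 (a = 9 + (-22444 + 7652)/(-1929 - 14717) = 9 - 14792/(-16646) = 9 - 14792*(-1/16646) = 9 + 7396/8323 = 82303/8323 ≈ 9.8886)
a + u(r(Y(-1, 0))) = 82303/8323 + (15 + (-3 - 1*12)² + 135*(-3 - 1*12)) = 82303/8323 + (15 + (-3 - 12)² + 135*(-3 - 12)) = 82303/8323 + (15 + (-15)² + 135*(-15)) = 82303/8323 + (15 + 225 - 2025) = 82303/8323 - 1785 = -14774252/8323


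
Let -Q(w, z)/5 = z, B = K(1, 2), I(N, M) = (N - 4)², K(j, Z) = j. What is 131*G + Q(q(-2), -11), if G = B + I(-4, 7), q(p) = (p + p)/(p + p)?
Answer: 8570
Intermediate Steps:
q(p) = 1 (q(p) = (2*p)/((2*p)) = (2*p)*(1/(2*p)) = 1)
I(N, M) = (-4 + N)²
B = 1
Q(w, z) = -5*z
G = 65 (G = 1 + (-4 - 4)² = 1 + (-8)² = 1 + 64 = 65)
131*G + Q(q(-2), -11) = 131*65 - 5*(-11) = 8515 + 55 = 8570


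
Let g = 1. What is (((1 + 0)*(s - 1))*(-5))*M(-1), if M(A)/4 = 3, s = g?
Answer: 0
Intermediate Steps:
s = 1
M(A) = 12 (M(A) = 4*3 = 12)
(((1 + 0)*(s - 1))*(-5))*M(-1) = (((1 + 0)*(1 - 1))*(-5))*12 = ((1*0)*(-5))*12 = (0*(-5))*12 = 0*12 = 0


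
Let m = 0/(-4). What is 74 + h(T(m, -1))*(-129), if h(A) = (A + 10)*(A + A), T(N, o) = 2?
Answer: -6118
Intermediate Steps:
m = 0 (m = 0*(-1/4) = 0)
h(A) = 2*A*(10 + A) (h(A) = (10 + A)*(2*A) = 2*A*(10 + A))
74 + h(T(m, -1))*(-129) = 74 + (2*2*(10 + 2))*(-129) = 74 + (2*2*12)*(-129) = 74 + 48*(-129) = 74 - 6192 = -6118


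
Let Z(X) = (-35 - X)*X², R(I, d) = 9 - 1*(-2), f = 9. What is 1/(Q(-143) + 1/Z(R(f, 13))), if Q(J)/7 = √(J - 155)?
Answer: -5566/452375158313 - 216862492*I*√298/452375158313 ≈ -1.2304e-8 - 0.0082755*I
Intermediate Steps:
R(I, d) = 11 (R(I, d) = 9 + 2 = 11)
Q(J) = 7*√(-155 + J) (Q(J) = 7*√(J - 155) = 7*√(-155 + J))
Z(X) = X²*(-35 - X)
1/(Q(-143) + 1/Z(R(f, 13))) = 1/(7*√(-155 - 143) + 1/(11²*(-35 - 1*11))) = 1/(7*√(-298) + 1/(121*(-35 - 11))) = 1/(7*(I*√298) + 1/(121*(-46))) = 1/(7*I*√298 + 1/(-5566)) = 1/(7*I*√298 - 1/5566) = 1/(-1/5566 + 7*I*√298)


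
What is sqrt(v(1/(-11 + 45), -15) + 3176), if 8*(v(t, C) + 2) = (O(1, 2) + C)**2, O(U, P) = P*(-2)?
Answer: sqrt(51506)/4 ≈ 56.737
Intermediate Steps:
O(U, P) = -2*P
v(t, C) = -2 + (-4 + C)**2/8 (v(t, C) = -2 + (-2*2 + C)**2/8 = -2 + (-4 + C)**2/8)
sqrt(v(1/(-11 + 45), -15) + 3176) = sqrt((1/8)*(-15)*(-8 - 15) + 3176) = sqrt((1/8)*(-15)*(-23) + 3176) = sqrt(345/8 + 3176) = sqrt(25753/8) = sqrt(51506)/4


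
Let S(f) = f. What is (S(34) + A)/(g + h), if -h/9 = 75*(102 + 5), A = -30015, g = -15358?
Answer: 29981/87583 ≈ 0.34232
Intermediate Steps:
h = -72225 (h = -675*(102 + 5) = -675*107 = -9*8025 = -72225)
(S(34) + A)/(g + h) = (34 - 30015)/(-15358 - 72225) = -29981/(-87583) = -29981*(-1/87583) = 29981/87583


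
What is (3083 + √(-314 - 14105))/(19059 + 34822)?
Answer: 3083/53881 + I*√14419/53881 ≈ 0.057219 + 0.0022286*I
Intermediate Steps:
(3083 + √(-314 - 14105))/(19059 + 34822) = (3083 + √(-14419))/53881 = (3083 + I*√14419)*(1/53881) = 3083/53881 + I*√14419/53881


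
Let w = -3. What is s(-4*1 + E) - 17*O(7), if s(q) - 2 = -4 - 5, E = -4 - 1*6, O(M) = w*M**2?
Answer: 2492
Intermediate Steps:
O(M) = -3*M**2
E = -10 (E = -4 - 6 = -10)
s(q) = -7 (s(q) = 2 + (-4 - 5) = 2 - 9 = -7)
s(-4*1 + E) - 17*O(7) = -7 - (-51)*7**2 = -7 - (-51)*49 = -7 - 17*(-147) = -7 + 2499 = 2492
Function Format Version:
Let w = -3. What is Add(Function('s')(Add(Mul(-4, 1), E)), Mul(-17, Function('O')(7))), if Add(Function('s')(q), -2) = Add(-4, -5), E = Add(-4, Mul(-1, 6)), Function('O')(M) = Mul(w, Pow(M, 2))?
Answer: 2492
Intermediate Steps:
Function('O')(M) = Mul(-3, Pow(M, 2))
E = -10 (E = Add(-4, -6) = -10)
Function('s')(q) = -7 (Function('s')(q) = Add(2, Add(-4, -5)) = Add(2, -9) = -7)
Add(Function('s')(Add(Mul(-4, 1), E)), Mul(-17, Function('O')(7))) = Add(-7, Mul(-17, Mul(-3, Pow(7, 2)))) = Add(-7, Mul(-17, Mul(-3, 49))) = Add(-7, Mul(-17, -147)) = Add(-7, 2499) = 2492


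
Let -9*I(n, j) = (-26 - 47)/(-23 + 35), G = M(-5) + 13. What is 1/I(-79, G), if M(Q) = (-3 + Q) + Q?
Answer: 108/73 ≈ 1.4795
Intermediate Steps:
M(Q) = -3 + 2*Q
G = 0 (G = (-3 + 2*(-5)) + 13 = (-3 - 10) + 13 = -13 + 13 = 0)
I(n, j) = 73/108 (I(n, j) = -(-26 - 47)/(9*(-23 + 35)) = -(-73)/(9*12) = -⅑*(-73/12) = 73/108)
1/I(-79, G) = 1/(73/108) = 108/73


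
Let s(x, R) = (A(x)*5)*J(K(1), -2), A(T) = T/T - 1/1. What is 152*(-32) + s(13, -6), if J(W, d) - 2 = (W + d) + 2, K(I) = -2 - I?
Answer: -4864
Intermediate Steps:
J(W, d) = 4 + W + d (J(W, d) = 2 + ((W + d) + 2) = 2 + (2 + W + d) = 4 + W + d)
A(T) = 0 (A(T) = 1 - 1*1 = 1 - 1 = 0)
s(x, R) = 0 (s(x, R) = (0*5)*(4 + (-2 - 1*1) - 2) = 0*(4 + (-2 - 1) - 2) = 0*(4 - 3 - 2) = 0*(-1) = 0)
152*(-32) + s(13, -6) = 152*(-32) + 0 = -4864 + 0 = -4864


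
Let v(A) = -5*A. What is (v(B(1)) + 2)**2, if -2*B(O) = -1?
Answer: 1/4 ≈ 0.25000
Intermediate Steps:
B(O) = 1/2 (B(O) = -1/2*(-1) = 1/2)
(v(B(1)) + 2)**2 = (-5*1/2 + 2)**2 = (-5/2 + 2)**2 = (-1/2)**2 = 1/4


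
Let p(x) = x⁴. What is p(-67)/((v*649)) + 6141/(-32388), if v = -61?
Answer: -217632540999/427402844 ≈ -509.20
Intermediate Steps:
p(-67)/((v*649)) + 6141/(-32388) = (-67)⁴/((-61*649)) + 6141/(-32388) = 20151121/(-39589) + 6141*(-1/32388) = 20151121*(-1/39589) - 2047/10796 = -20151121/39589 - 2047/10796 = -217632540999/427402844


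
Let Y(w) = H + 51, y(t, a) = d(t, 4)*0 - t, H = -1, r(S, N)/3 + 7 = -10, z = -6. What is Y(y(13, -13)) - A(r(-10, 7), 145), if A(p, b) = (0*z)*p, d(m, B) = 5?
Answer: 50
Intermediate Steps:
r(S, N) = -51 (r(S, N) = -21 + 3*(-10) = -21 - 30 = -51)
A(p, b) = 0 (A(p, b) = (0*(-6))*p = 0*p = 0)
y(t, a) = -t (y(t, a) = 5*0 - t = 0 - t = -t)
Y(w) = 50 (Y(w) = -1 + 51 = 50)
Y(y(13, -13)) - A(r(-10, 7), 145) = 50 - 1*0 = 50 + 0 = 50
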